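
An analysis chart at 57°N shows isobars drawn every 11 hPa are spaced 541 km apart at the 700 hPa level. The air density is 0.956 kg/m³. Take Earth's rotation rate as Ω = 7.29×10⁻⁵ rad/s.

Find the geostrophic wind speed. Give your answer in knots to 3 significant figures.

33.8 knots

Coriolis parameter at 57°N:
f = 2Ω sin φ = 2 × 7.29×10⁻⁵ × sin 57° = 1.22×10⁻⁴ s⁻¹
Pressure gradient: |∂P/∂n| = 1100 Pa / 541000 m = 2.03×10⁻³ Pa/m
Geostrophic balance (pressure-gradient force = Coriolis force):
V_g = (1/(fρ)) |∂P/∂n| = 2.03×10⁻³ / (1.22×10⁻⁴ × 0.956) = 17.4 m/s
Converting: 17.4 m/s × 1.944 = 33.8 knots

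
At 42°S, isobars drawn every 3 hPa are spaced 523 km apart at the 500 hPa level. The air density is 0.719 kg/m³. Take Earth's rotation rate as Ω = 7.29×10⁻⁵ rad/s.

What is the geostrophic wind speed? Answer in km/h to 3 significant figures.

29.4 km/h

Coriolis parameter at 42°S:
f = 2Ω sin φ = 2 × 7.29×10⁻⁵ × sin 42° = 9.76×10⁻⁵ s⁻¹
Pressure gradient: |∂P/∂n| = 300 Pa / 523000 m = 5.74×10⁻⁴ Pa/m
Geostrophic balance (pressure-gradient force = Coriolis force):
V_g = (1/(fρ)) |∂P/∂n| = 5.74×10⁻⁴ / (9.76×10⁻⁵ × 0.719) = 8.18 m/s
Converting: 8.18 m/s × 3.6 = 29.4 km/h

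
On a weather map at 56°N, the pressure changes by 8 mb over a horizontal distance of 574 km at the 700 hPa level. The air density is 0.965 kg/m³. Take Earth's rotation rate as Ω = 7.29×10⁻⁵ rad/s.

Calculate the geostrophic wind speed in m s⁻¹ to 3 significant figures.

Coriolis parameter at 56°N:
f = 2Ω sin φ = 2 × 7.29×10⁻⁵ × sin 56° = 1.21×10⁻⁴ s⁻¹
Pressure gradient: |∂P/∂n| = 800 Pa / 574000 m = 1.39×10⁻³ Pa/m
Geostrophic balance (pressure-gradient force = Coriolis force):
V_g = (1/(fρ)) |∂P/∂n| = 1.39×10⁻³ / (1.21×10⁻⁴ × 0.965) = 11.9 m/s

11.9 m s⁻¹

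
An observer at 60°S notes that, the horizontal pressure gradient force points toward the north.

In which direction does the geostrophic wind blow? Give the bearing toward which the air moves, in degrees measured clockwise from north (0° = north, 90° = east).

The pressure-gradient force points toward the north (bearing 000°).
Geostrophic balance: in the Southern Hemisphere the Coriolis force deflects motion to the left, so the geostrophic wind blows 90° to the left of the pressure-gradient force (low pressure on the right).
Rotating 000° by 90° counterclockwise gives 270° — the wind blows toward the west.

270°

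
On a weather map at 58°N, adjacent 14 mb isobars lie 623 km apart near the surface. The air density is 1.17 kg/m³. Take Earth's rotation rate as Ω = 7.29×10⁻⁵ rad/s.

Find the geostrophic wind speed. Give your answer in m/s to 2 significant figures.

16 m/s

Coriolis parameter at 58°N:
f = 2Ω sin φ = 2 × 7.29×10⁻⁵ × sin 58° = 1.24×10⁻⁴ s⁻¹
Pressure gradient: |∂P/∂n| = 1400 Pa / 623000 m = 2.25×10⁻³ Pa/m
Geostrophic balance (pressure-gradient force = Coriolis force):
V_g = (1/(fρ)) |∂P/∂n| = 2.25×10⁻³ / (1.24×10⁻⁴ × 1.17) = 15.5 m/s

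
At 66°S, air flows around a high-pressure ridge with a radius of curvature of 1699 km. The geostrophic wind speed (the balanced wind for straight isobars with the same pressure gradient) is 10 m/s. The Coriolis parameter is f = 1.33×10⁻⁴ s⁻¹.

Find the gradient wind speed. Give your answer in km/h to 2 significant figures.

38 km/h

Around a high, pressure-gradient force acts outward with centrifugal, so Coriolis balances both:
fV = (1/ρ)|∂P/∂n| + V²/R  →  V² − fR·V + fR·V_g = 0
With fR = 1.33×10⁻⁴ × 1699×10³ m = 226 m/s:
V = [fR − √((fR)² − 4 fR V_g)]/2 = [226 − √(226² − 4×226×10)]/2 = 10.5 m/s
Supergeostrophic (V > V_g = 10 m/s), as expected around a high.
Converting: 10.5 m/s × 3.6 = 38 km/h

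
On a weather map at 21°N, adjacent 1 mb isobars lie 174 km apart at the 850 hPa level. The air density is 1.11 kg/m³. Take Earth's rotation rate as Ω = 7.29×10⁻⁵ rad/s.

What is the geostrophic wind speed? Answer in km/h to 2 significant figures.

36 km/h

Coriolis parameter at 21°N:
f = 2Ω sin φ = 2 × 7.29×10⁻⁵ × sin 21° = 5.23×10⁻⁵ s⁻¹
Pressure gradient: |∂P/∂n| = 100 Pa / 174000 m = 5.75×10⁻⁴ Pa/m
Geostrophic balance (pressure-gradient force = Coriolis force):
V_g = (1/(fρ)) |∂P/∂n| = 5.75×10⁻⁴ / (5.23×10⁻⁵ × 1.11) = 9.91 m/s
Converting: 9.91 m/s × 3.6 = 36 km/h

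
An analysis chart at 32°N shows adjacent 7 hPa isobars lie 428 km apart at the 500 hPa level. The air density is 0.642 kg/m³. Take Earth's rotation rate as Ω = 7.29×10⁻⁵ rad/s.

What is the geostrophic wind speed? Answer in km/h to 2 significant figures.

120 km/h

Coriolis parameter at 32°N:
f = 2Ω sin φ = 2 × 7.29×10⁻⁵ × sin 32° = 7.73×10⁻⁵ s⁻¹
Pressure gradient: |∂P/∂n| = 700 Pa / 428000 m = 1.64×10⁻³ Pa/m
Geostrophic balance (pressure-gradient force = Coriolis force):
V_g = (1/(fρ)) |∂P/∂n| = 1.64×10⁻³ / (7.73×10⁻⁵ × 0.642) = 33.0 m/s
Converting: 33.0 m/s × 3.6 = 120 km/h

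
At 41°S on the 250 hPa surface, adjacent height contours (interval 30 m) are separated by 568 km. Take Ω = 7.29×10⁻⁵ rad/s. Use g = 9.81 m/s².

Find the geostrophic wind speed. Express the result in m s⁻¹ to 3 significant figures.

5.42 m s⁻¹

Coriolis parameter at 41°S:
f = 2Ω sin φ = 2 × 7.29×10⁻⁵ × sin 41° = 9.57×10⁻⁵ s⁻¹
Height gradient: |∂Z/∂n| = 30 m / 568000 m = 5.28×10⁻⁵
On a pressure surface, geostrophic balance gives V_g = (g/f)|∂Z/∂n|:
V_g = 9.81 × 5.28×10⁻⁵ / 9.57×10⁻⁵ = 5.42 m/s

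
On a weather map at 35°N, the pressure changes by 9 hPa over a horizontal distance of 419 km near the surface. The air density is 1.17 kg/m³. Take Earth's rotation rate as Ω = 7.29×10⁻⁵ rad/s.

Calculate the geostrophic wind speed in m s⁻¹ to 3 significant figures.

22.0 m s⁻¹

Coriolis parameter at 35°N:
f = 2Ω sin φ = 2 × 7.29×10⁻⁵ × sin 35° = 8.36×10⁻⁵ s⁻¹
Pressure gradient: |∂P/∂n| = 900 Pa / 419000 m = 2.15×10⁻³ Pa/m
Geostrophic balance (pressure-gradient force = Coriolis force):
V_g = (1/(fρ)) |∂P/∂n| = 2.15×10⁻³ / (8.36×10⁻⁵ × 1.17) = 22.0 m/s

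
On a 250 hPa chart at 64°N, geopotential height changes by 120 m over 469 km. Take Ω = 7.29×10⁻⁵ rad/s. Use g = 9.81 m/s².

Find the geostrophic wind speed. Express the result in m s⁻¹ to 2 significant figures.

19 m s⁻¹

Coriolis parameter at 64°N:
f = 2Ω sin φ = 2 × 7.29×10⁻⁵ × sin 64° = 1.31×10⁻⁴ s⁻¹
Height gradient: |∂Z/∂n| = 120 m / 469000 m = 2.56×10⁻⁴
On a pressure surface, geostrophic balance gives V_g = (g/f)|∂Z/∂n|:
V_g = 9.81 × 2.56×10⁻⁴ / 1.31×10⁻⁴ = 19.2 m/s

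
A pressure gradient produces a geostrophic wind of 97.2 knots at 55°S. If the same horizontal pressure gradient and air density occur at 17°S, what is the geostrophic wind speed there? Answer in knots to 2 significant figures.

270 knots

With the same pressure gradient and density, V_g ∝ 1/f ∝ 1/sin φ.
V₂ = V₁ · sin φ₁ / sin φ₂ = 97.2 × sin 55° / sin 17°
V₂ = 97.2 × 0.8192/0.2924 = 270 knots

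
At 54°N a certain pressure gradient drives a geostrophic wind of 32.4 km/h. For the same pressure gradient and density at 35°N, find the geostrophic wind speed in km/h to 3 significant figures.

With the same pressure gradient and density, V_g ∝ 1/f ∝ 1/sin φ.
V₂ = V₁ · sin φ₁ / sin φ₂ = 32.4 × sin 54° / sin 35°
V₂ = 32.4 × 0.8090/0.5736 = 45.7 km/h

45.7 km/h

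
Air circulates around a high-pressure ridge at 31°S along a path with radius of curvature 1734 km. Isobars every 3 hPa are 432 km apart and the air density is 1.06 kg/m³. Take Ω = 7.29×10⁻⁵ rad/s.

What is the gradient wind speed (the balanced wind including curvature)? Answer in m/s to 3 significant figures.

Coriolis parameter at 31°S:
f = 2Ω sin φ = 2 × 7.29×10⁻⁵ × sin 31° = 7.51×10⁻⁵ s⁻¹
Pressure gradient: |∂P/∂n| = 300 Pa / 432000 m = 6.94×10⁻⁴ Pa/m
Geostrophic speed: V_g = |∂P/∂n|/(fρ) = 6.94×10⁻⁴/(7.51×10⁻⁵ × 1.06) = 8.72 m/s
Around a high, pressure-gradient force acts outward with centrifugal, so Coriolis balances both:
fV = (1/ρ)|∂P/∂n| + V²/R  →  V² − fR·V + fR·V_g = 0
With fR = 7.51×10⁻⁵ × 1734×10³ m = 130 m/s:
V = [fR − √((fR)² − 4 fR V_g)]/2 = [130 − √(130² − 4×130×8.72)]/2 = 9.4 m/s
Supergeostrophic (V > V_g = 8.72 m/s), as expected around a high.

9.40 m/s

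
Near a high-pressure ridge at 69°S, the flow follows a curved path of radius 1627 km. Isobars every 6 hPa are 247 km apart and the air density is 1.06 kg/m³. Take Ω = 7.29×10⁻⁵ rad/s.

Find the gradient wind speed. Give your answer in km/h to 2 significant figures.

66 km/h

Coriolis parameter at 69°S:
f = 2Ω sin φ = 2 × 7.29×10⁻⁵ × sin 69° = 1.36×10⁻⁴ s⁻¹
Pressure gradient: |∂P/∂n| = 600 Pa / 247000 m = 2.43×10⁻³ Pa/m
Geostrophic speed: V_g = |∂P/∂n|/(fρ) = 2.43×10⁻³/(1.36×10⁻⁴ × 1.06) = 16.8 m/s
Around a high, pressure-gradient force acts outward with centrifugal, so Coriolis balances both:
fV = (1/ρ)|∂P/∂n| + V²/R  →  V² − fR·V + fR·V_g = 0
With fR = 1.36×10⁻⁴ × 1627×10³ m = 221 m/s:
V = [fR − √((fR)² − 4 fR V_g)]/2 = [221 − √(221² − 4×221×16.8)]/2 = 18.4 m/s
Supergeostrophic (V > V_g = 16.8 m/s), as expected around a high.
Converting: 18.4 m/s × 3.6 = 66 km/h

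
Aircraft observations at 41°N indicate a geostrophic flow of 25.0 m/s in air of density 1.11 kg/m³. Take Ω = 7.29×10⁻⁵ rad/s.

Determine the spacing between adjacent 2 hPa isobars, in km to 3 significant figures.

Coriolis parameter at 41°N:
f = 2Ω sin φ = 2 × 7.29×10⁻⁵ × sin 41° = 9.57×10⁻⁵ s⁻¹
Geostrophic balance rearranged: |∂P/∂n| = f ρ V_g
|∂P/∂n| = 9.57×10⁻⁵ × 1.11 × 25.0 = 2.65×10⁻³ Pa/m
Isobar spacing: Δn = ΔP/|∂P/∂n| = 200 Pa / 2.65×10⁻³ Pa/m = 75347 m ≈ 75.3 km

75.3 km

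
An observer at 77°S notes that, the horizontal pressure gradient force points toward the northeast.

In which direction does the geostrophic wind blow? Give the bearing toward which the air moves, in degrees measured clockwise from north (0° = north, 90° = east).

315°

The pressure-gradient force points toward the northeast (bearing 045°).
Geostrophic balance: in the Southern Hemisphere the Coriolis force deflects motion to the left, so the geostrophic wind blows 90° to the left of the pressure-gradient force (low pressure on the right).
Rotating 045° by 90° counterclockwise gives 315° — the wind blows toward the northwest.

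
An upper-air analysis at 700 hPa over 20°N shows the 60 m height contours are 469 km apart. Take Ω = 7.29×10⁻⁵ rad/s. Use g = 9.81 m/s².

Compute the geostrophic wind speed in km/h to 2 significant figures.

Coriolis parameter at 20°N:
f = 2Ω sin φ = 2 × 7.29×10⁻⁵ × sin 20° = 4.99×10⁻⁵ s⁻¹
Height gradient: |∂Z/∂n| = 60 m / 469000 m = 1.28×10⁻⁴
On a pressure surface, geostrophic balance gives V_g = (g/f)|∂Z/∂n|:
V_g = 9.81 × 1.28×10⁻⁴ / 4.99×10⁻⁵ = 25.2 m/s
Converting: 25.2 m/s × 3.6 = 91 km/h

91 km/h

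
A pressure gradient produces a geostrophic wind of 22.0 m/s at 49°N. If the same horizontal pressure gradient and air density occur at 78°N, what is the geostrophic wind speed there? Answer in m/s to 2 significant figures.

With the same pressure gradient and density, V_g ∝ 1/f ∝ 1/sin φ.
V₂ = V₁ · sin φ₁ / sin φ₂ = 22.0 × sin 49° / sin 78°
V₂ = 22.0 × 0.7547/0.9781 = 17 m/s

17 m/s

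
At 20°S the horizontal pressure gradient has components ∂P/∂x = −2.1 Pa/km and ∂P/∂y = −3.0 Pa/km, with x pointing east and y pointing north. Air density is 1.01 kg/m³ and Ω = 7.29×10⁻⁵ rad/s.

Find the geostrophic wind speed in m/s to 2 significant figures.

73 m/s

Coriolis parameter at 20°S:
f = 2Ω sin φ = 2 × 7.29×10⁻⁵ × sin 20° = 4.99×10⁻⁵ s⁻¹
In the Southern Hemisphere f is negative: f = −4.99×10⁻⁵ s⁻¹.
Component geostrophic relations (x east, y north):
u_g = −(1/(fρ)) ∂P/∂y,  v_g = (1/(fρ)) ∂P/∂x
u_g = −(−3.0×10⁻³)/(−4.99×10⁻⁵ × 1.01) = −59.6 m/s;  v_g = (−2.1×10⁻³)/(−4.99×10⁻⁵ × 1.01) = 41.7 m/s
|V_g| = √(u_g² + v_g²) = 72.7 m/s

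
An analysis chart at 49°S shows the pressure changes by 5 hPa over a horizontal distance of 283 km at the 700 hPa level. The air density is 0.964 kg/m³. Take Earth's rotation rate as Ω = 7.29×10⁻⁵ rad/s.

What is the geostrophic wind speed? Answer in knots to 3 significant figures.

Coriolis parameter at 49°S:
f = 2Ω sin φ = 2 × 7.29×10⁻⁵ × sin 49° = 1.10×10⁻⁴ s⁻¹
Pressure gradient: |∂P/∂n| = 500 Pa / 283000 m = 1.77×10⁻³ Pa/m
Geostrophic balance (pressure-gradient force = Coriolis force):
V_g = (1/(fρ)) |∂P/∂n| = 1.77×10⁻³ / (1.10×10⁻⁴ × 0.964) = 16.7 m/s
Converting: 16.7 m/s × 1.944 = 32.4 knots

32.4 knots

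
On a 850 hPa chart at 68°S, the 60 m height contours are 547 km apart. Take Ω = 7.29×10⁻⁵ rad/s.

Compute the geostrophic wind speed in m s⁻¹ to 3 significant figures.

7.96 m s⁻¹

Coriolis parameter at 68°S:
f = 2Ω sin φ = 2 × 7.29×10⁻⁵ × sin 68° = 1.35×10⁻⁴ s⁻¹
Height gradient: |∂Z/∂n| = 60 m / 547000 m = 1.10×10⁻⁴
On a pressure surface, geostrophic balance gives V_g = (g/f)|∂Z/∂n|:
V_g = 9.81 × 1.10×10⁻⁴ / 1.35×10⁻⁴ = 7.96 m/s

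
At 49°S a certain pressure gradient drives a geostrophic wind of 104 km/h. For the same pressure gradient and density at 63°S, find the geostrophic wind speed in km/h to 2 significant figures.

With the same pressure gradient and density, V_g ∝ 1/f ∝ 1/sin φ.
V₂ = V₁ · sin φ₁ / sin φ₂ = 104 × sin 49° / sin 63°
V₂ = 104 × 0.7547/0.8910 = 88 km/h

88 km/h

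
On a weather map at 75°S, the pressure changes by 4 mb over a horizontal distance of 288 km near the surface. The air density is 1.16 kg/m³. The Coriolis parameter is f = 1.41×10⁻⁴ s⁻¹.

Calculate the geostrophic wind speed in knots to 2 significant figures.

17 knots

Pressure gradient: |∂P/∂n| = 400 Pa / 288000 m = 1.39×10⁻³ Pa/m
Geostrophic balance (pressure-gradient force = Coriolis force):
V_g = (1/(fρ)) |∂P/∂n| = 1.39×10⁻³ / (1.41×10⁻⁴ × 1.16) = 8.49 m/s
Converting: 8.49 m/s × 1.944 = 17 knots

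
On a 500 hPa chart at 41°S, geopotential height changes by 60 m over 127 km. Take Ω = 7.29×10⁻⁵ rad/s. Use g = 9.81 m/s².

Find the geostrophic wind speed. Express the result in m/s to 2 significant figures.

Coriolis parameter at 41°S:
f = 2Ω sin φ = 2 × 7.29×10⁻⁵ × sin 41° = 9.57×10⁻⁵ s⁻¹
Height gradient: |∂Z/∂n| = 60 m / 127000 m = 4.72×10⁻⁴
On a pressure surface, geostrophic balance gives V_g = (g/f)|∂Z/∂n|:
V_g = 9.81 × 4.72×10⁻⁴ / 9.57×10⁻⁵ = 48.5 m/s

48 m/s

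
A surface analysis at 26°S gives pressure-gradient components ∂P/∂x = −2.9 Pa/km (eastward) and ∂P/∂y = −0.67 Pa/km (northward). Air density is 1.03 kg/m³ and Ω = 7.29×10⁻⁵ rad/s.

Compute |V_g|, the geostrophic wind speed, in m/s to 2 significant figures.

Coriolis parameter at 26°S:
f = 2Ω sin φ = 2 × 7.29×10⁻⁵ × sin 26° = 6.39×10⁻⁵ s⁻¹
In the Southern Hemisphere f is negative: f = −6.39×10⁻⁵ s⁻¹.
Component geostrophic relations (x east, y north):
u_g = −(1/(fρ)) ∂P/∂y,  v_g = (1/(fρ)) ∂P/∂x
u_g = −(−0.67×10⁻³)/(−6.39×10⁻⁵ × 1.03) = −10.2 m/s;  v_g = (−2.9×10⁻³)/(−6.39×10⁻⁵ × 1.03) = 44.1 m/s
|V_g| = √(u_g² + v_g²) = 45.2 m/s

45 m/s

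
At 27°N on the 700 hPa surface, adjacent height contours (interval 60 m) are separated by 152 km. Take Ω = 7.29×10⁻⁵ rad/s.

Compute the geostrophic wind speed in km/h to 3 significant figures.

Coriolis parameter at 27°N:
f = 2Ω sin φ = 2 × 7.29×10⁻⁵ × sin 27° = 6.62×10⁻⁵ s⁻¹
Height gradient: |∂Z/∂n| = 60 m / 152000 m = 3.95×10⁻⁴
On a pressure surface, geostrophic balance gives V_g = (g/f)|∂Z/∂n|:
V_g = 9.81 × 3.95×10⁻⁴ / 6.62×10⁻⁵ = 58.5 m/s
Converting: 58.5 m/s × 3.6 = 211 km/h

211 km/h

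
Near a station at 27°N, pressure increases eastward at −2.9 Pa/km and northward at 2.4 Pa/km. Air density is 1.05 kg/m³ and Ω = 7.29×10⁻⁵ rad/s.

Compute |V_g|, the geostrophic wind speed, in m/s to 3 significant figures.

Coriolis parameter at 27°N:
f = 2Ω sin φ = 2 × 7.29×10⁻⁵ × sin 27° = 6.62×10⁻⁵ s⁻¹
Component geostrophic relations (x east, y north):
u_g = −(1/(fρ)) ∂P/∂y,  v_g = (1/(fρ)) ∂P/∂x
u_g = −(2.4×10⁻³)/(6.62×10⁻⁵ × 1.05) = −34.5 m/s;  v_g = (−2.9×10⁻³)/(6.62×10⁻⁵ × 1.05) = −41.7 m/s
|V_g| = √(u_g² + v_g²) = 54.2 m/s

54.2 m/s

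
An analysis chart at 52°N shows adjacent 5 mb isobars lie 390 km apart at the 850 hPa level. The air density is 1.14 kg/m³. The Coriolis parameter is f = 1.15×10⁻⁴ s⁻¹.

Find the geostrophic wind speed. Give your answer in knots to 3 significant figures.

Pressure gradient: |∂P/∂n| = 500 Pa / 390000 m = 1.28×10⁻³ Pa/m
Geostrophic balance (pressure-gradient force = Coriolis force):
V_g = (1/(fρ)) |∂P/∂n| = 1.28×10⁻³ / (1.15×10⁻⁴ × 1.14) = 9.78 m/s
Converting: 9.78 m/s × 1.944 = 19.0 knots

19.0 knots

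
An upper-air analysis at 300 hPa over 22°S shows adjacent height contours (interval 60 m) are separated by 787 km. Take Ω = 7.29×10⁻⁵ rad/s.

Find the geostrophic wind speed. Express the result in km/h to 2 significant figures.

49 km/h

Coriolis parameter at 22°S:
f = 2Ω sin φ = 2 × 7.29×10⁻⁵ × sin 22° = 5.46×10⁻⁵ s⁻¹
Height gradient: |∂Z/∂n| = 60 m / 787000 m = 7.62×10⁻⁵
On a pressure surface, geostrophic balance gives V_g = (g/f)|∂Z/∂n|:
V_g = 9.81 × 7.62×10⁻⁵ / 5.46×10⁻⁵ = 13.7 m/s
Converting: 13.7 m/s × 3.6 = 49 km/h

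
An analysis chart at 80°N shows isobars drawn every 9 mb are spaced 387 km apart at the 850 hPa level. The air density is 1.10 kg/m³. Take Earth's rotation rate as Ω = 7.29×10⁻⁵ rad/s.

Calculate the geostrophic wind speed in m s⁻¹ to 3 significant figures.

Coriolis parameter at 80°N:
f = 2Ω sin φ = 2 × 7.29×10⁻⁵ × sin 80° = 1.44×10⁻⁴ s⁻¹
Pressure gradient: |∂P/∂n| = 900 Pa / 387000 m = 2.33×10⁻³ Pa/m
Geostrophic balance (pressure-gradient force = Coriolis force):
V_g = (1/(fρ)) |∂P/∂n| = 2.33×10⁻³ / (1.44×10⁻⁴ × 1.10) = 14.7 m/s

14.7 m s⁻¹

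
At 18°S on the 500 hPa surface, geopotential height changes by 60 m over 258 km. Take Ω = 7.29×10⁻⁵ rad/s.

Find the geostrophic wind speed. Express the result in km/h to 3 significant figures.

Coriolis parameter at 18°S:
f = 2Ω sin φ = 2 × 7.29×10⁻⁵ × sin 18° = 4.51×10⁻⁵ s⁻¹
Height gradient: |∂Z/∂n| = 60 m / 258000 m = 2.33×10⁻⁴
On a pressure surface, geostrophic balance gives V_g = (g/f)|∂Z/∂n|:
V_g = 9.81 × 2.33×10⁻⁴ / 4.51×10⁻⁵ = 50.6 m/s
Converting: 50.6 m/s × 3.6 = 182 km/h

182 km/h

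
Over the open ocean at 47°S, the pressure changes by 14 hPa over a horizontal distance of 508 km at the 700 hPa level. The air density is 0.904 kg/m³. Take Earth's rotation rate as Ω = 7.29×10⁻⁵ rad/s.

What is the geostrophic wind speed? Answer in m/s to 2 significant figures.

Coriolis parameter at 47°S:
f = 2Ω sin φ = 2 × 7.29×10⁻⁵ × sin 47° = 1.07×10⁻⁴ s⁻¹
Pressure gradient: |∂P/∂n| = 1400 Pa / 508000 m = 2.76×10⁻³ Pa/m
Geostrophic balance (pressure-gradient force = Coriolis force):
V_g = (1/(fρ)) |∂P/∂n| = 2.76×10⁻³ / (1.07×10⁻⁴ × 0.904) = 28.6 m/s

29 m/s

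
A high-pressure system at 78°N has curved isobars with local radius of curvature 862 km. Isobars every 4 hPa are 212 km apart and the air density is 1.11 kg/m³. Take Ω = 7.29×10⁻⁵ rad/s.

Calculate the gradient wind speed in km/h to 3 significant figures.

Coriolis parameter at 78°N:
f = 2Ω sin φ = 2 × 7.29×10⁻⁵ × sin 78° = 1.43×10⁻⁴ s⁻¹
Pressure gradient: |∂P/∂n| = 400 Pa / 212000 m = 1.89×10⁻³ Pa/m
Geostrophic speed: V_g = |∂P/∂n|/(fρ) = 1.89×10⁻³/(1.43×10⁻⁴ × 1.11) = 11.9 m/s
Around a high, pressure-gradient force acts outward with centrifugal, so Coriolis balances both:
fV = (1/ρ)|∂P/∂n| + V²/R  →  V² − fR·V + fR·V_g = 0
With fR = 1.43×10⁻⁴ × 862×10³ m = 123 m/s:
V = [fR − √((fR)² − 4 fR V_g)]/2 = [123 − √(123² − 4×123×11.9)]/2 = 13.4 m/s
Supergeostrophic (V > V_g = 11.9 m/s), as expected around a high.
Converting: 13.4 m/s × 3.6 = 48.1 km/h

48.1 km/h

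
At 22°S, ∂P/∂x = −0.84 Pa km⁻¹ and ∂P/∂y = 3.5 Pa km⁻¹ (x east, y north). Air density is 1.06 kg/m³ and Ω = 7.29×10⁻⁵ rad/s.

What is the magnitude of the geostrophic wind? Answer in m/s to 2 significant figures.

Coriolis parameter at 22°S:
f = 2Ω sin φ = 2 × 7.29×10⁻⁵ × sin 22° = 5.46×10⁻⁵ s⁻¹
In the Southern Hemisphere f is negative: f = −5.46×10⁻⁵ s⁻¹.
Component geostrophic relations (x east, y north):
u_g = −(1/(fρ)) ∂P/∂y,  v_g = (1/(fρ)) ∂P/∂x
u_g = −(3.5×10⁻³)/(−5.46×10⁻⁵ × 1.06) = 60.5 m/s;  v_g = (−0.84×10⁻³)/(−5.46×10⁻⁵ × 1.06) = 14.5 m/s
|V_g| = √(u_g² + v_g²) = 62.2 m/s

62 m/s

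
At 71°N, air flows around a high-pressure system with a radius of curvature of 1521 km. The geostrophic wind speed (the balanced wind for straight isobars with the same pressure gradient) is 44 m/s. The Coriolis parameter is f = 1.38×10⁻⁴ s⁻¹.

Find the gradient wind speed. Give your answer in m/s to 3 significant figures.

62.8 m/s

Around a high, pressure-gradient force acts outward with centrifugal, so Coriolis balances both:
fV = (1/ρ)|∂P/∂n| + V²/R  →  V² − fR·V + fR·V_g = 0
With fR = 1.38×10⁻⁴ × 1521×10³ m = 210 m/s:
V = [fR − √((fR)² − 4 fR V_g)]/2 = [210 − √(210² − 4×210×44)]/2 = 62.8 m/s
Supergeostrophic (V > V_g = 44 m/s), as expected around a high.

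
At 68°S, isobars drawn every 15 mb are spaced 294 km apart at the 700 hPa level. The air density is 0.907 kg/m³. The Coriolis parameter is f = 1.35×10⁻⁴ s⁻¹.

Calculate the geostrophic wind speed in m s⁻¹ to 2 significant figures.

Pressure gradient: |∂P/∂n| = 1500 Pa / 294000 m = 5.10×10⁻³ Pa/m
Geostrophic balance (pressure-gradient force = Coriolis force):
V_g = (1/(fρ)) |∂P/∂n| = 5.10×10⁻³ / (1.35×10⁻⁴ × 0.907) = 41.7 m/s

42 m s⁻¹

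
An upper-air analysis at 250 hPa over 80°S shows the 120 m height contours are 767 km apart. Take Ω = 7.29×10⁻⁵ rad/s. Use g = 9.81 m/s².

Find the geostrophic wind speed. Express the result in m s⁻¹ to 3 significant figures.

10.7 m s⁻¹

Coriolis parameter at 80°S:
f = 2Ω sin φ = 2 × 7.29×10⁻⁵ × sin 80° = 1.44×10⁻⁴ s⁻¹
Height gradient: |∂Z/∂n| = 120 m / 767000 m = 1.56×10⁻⁴
On a pressure surface, geostrophic balance gives V_g = (g/f)|∂Z/∂n|:
V_g = 9.81 × 1.56×10⁻⁴ / 1.44×10⁻⁴ = 10.7 m/s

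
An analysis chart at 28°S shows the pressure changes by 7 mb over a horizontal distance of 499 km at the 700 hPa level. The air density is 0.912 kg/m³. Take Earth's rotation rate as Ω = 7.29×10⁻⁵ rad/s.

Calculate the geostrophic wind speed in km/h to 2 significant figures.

81 km/h

Coriolis parameter at 28°S:
f = 2Ω sin φ = 2 × 7.29×10⁻⁵ × sin 28° = 6.84×10⁻⁵ s⁻¹
Pressure gradient: |∂P/∂n| = 700 Pa / 499000 m = 1.40×10⁻³ Pa/m
Geostrophic balance (pressure-gradient force = Coriolis force):
V_g = (1/(fρ)) |∂P/∂n| = 1.40×10⁻³ / (6.84×10⁻⁵ × 0.912) = 22.5 m/s
Converting: 22.5 m/s × 3.6 = 81 km/h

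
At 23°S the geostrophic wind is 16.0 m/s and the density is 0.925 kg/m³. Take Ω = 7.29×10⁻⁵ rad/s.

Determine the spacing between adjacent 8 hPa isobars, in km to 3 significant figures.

949 km

Coriolis parameter at 23°S:
f = 2Ω sin φ = 2 × 7.29×10⁻⁵ × sin 23° = 5.70×10⁻⁵ s⁻¹
Geostrophic balance rearranged: |∂P/∂n| = f ρ V_g
|∂P/∂n| = 5.70×10⁻⁵ × 0.925 × 16.0 = 8.43×10⁻⁴ Pa/m
Isobar spacing: Δn = ΔP/|∂P/∂n| = 800 Pa / 8.43×10⁻⁴ Pa/m = 948839 m ≈ 949 km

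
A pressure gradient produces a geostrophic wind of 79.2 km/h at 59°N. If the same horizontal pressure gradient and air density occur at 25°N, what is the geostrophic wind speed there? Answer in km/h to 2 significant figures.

160 km/h

With the same pressure gradient and density, V_g ∝ 1/f ∝ 1/sin φ.
V₂ = V₁ · sin φ₁ / sin φ₂ = 79.2 × sin 59° / sin 25°
V₂ = 79.2 × 0.8572/0.4226 = 160 km/h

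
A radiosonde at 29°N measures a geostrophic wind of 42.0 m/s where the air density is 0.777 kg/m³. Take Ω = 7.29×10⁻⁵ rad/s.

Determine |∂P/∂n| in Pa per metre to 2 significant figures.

2.3×10⁻³ Pa/m

Coriolis parameter at 29°N:
f = 2Ω sin φ = 2 × 7.29×10⁻⁵ × sin 29° = 7.07×10⁻⁵ s⁻¹
Geostrophic balance rearranged: |∂P/∂n| = f ρ V_g
|∂P/∂n| = 7.07×10⁻⁵ × 0.777 × 42.0 = 2.31×10⁻³ Pa/m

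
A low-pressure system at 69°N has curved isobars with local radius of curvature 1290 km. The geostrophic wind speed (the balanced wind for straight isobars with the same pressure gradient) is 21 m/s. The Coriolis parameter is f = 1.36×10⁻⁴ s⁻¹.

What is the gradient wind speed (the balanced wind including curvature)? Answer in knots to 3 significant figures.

Around a low, centrifugal force acts outward with Coriolis, so pressure-gradient force balances both:
(1/ρ)|∂P/∂n| = fV + V²/R  →  V² + fR·V − fR·V_g = 0
With fR = 1.36×10⁻⁴ × 1290×10³ m = 175 m/s:
V = [−fR + √((fR)² + 4 fR V_g)]/2 = [−175 + √(175² + 4×175×21)]/2 = 19 m/s
Subgeostrophic (V < V_g = 21 m/s), as expected around a low.
Converting: 19 m/s × 1.944 = 36.8 knots

36.8 knots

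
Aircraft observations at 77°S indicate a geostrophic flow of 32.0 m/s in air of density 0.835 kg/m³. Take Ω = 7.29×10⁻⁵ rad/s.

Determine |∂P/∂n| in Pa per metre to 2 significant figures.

Coriolis parameter at 77°S:
f = 2Ω sin φ = 2 × 7.29×10⁻⁵ × sin 77° = 1.42×10⁻⁴ s⁻¹
Geostrophic balance rearranged: |∂P/∂n| = f ρ V_g
|∂P/∂n| = 1.42×10⁻⁴ × 0.835 × 32.0 = 3.80×10⁻³ Pa/m

3.8×10⁻³ Pa/m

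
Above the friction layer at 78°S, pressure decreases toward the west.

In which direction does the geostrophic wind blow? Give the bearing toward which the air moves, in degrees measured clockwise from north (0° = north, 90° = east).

180°

The pressure-gradient force points toward the west (bearing 270°).
Geostrophic balance: in the Southern Hemisphere the Coriolis force deflects motion to the left, so the geostrophic wind blows 90° to the left of the pressure-gradient force (low pressure on the right).
Rotating 270° by 90° counterclockwise gives 180° — the wind blows toward the south.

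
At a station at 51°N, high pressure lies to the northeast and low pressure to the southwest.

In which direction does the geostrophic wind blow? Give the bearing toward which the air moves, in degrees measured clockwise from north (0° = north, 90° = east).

The pressure-gradient force points toward the southwest (bearing 225°).
Geostrophic balance: in the Northern Hemisphere the Coriolis force deflects motion to the right, so the geostrophic wind blows 90° to the right of the pressure-gradient force (low pressure on the left).
Rotating 225° by 90° clockwise gives 315° — the wind blows toward the northwest.

315°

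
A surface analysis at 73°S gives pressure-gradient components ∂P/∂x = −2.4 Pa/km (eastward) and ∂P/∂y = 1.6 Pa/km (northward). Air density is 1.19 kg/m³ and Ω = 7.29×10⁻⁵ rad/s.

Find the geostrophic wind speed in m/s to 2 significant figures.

Coriolis parameter at 73°S:
f = 2Ω sin φ = 2 × 7.29×10⁻⁵ × sin 73° = 1.39×10⁻⁴ s⁻¹
In the Southern Hemisphere f is negative: f = −1.39×10⁻⁴ s⁻¹.
Component geostrophic relations (x east, y north):
u_g = −(1/(fρ)) ∂P/∂y,  v_g = (1/(fρ)) ∂P/∂x
u_g = −(1.6×10⁻³)/(−1.39×10⁻⁴ × 1.19) = 9.64 m/s;  v_g = (−2.4×10⁻³)/(−1.39×10⁻⁴ × 1.19) = 14.5 m/s
|V_g| = √(u_g² + v_g²) = 17.4 m/s

17 m/s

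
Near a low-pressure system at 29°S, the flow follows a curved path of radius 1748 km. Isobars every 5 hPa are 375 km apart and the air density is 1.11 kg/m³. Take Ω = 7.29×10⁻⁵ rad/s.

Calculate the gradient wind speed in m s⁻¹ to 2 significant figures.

15 m s⁻¹

Coriolis parameter at 29°S:
f = 2Ω sin φ = 2 × 7.29×10⁻⁵ × sin 29° = 7.07×10⁻⁵ s⁻¹
Pressure gradient: |∂P/∂n| = 500 Pa / 375000 m = 1.33×10⁻³ Pa/m
Geostrophic speed: V_g = |∂P/∂n|/(fρ) = 1.33×10⁻³/(7.07×10⁻⁵ × 1.11) = 17.0 m/s
Around a low, centrifugal force acts outward with Coriolis, so pressure-gradient force balances both:
(1/ρ)|∂P/∂n| = fV + V²/R  →  V² + fR·V − fR·V_g = 0
With fR = 7.07×10⁻⁵ × 1748×10³ m = 124 m/s:
V = [−fR + √((fR)² + 4 fR V_g)]/2 = [−124 + √(124² + 4×124×17)]/2 = 15.1 m/s
Subgeostrophic (V < V_g = 17 m/s), as expected around a low.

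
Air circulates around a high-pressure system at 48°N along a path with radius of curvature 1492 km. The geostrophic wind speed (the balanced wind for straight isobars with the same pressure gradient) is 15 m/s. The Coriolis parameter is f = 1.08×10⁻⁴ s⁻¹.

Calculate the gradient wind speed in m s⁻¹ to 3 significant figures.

16.7 m s⁻¹

Around a high, pressure-gradient force acts outward with centrifugal, so Coriolis balances both:
fV = (1/ρ)|∂P/∂n| + V²/R  →  V² − fR·V + fR·V_g = 0
With fR = 1.08×10⁻⁴ × 1492×10³ m = 161 m/s:
V = [fR − √((fR)² − 4 fR V_g)]/2 = [161 − √(161² − 4×161×15)]/2 = 16.7 m/s
Supergeostrophic (V > V_g = 15 m/s), as expected around a high.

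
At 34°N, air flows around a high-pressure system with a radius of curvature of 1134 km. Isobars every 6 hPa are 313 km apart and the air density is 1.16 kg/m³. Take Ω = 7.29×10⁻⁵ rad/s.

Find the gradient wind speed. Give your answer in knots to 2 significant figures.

Coriolis parameter at 34°N:
f = 2Ω sin φ = 2 × 7.29×10⁻⁵ × sin 34° = 8.15×10⁻⁵ s⁻¹
Pressure gradient: |∂P/∂n| = 600 Pa / 313000 m = 1.92×10⁻³ Pa/m
Geostrophic speed: V_g = |∂P/∂n|/(fρ) = 1.92×10⁻³/(8.15×10⁻⁵ × 1.16) = 20.3 m/s
Around a high, pressure-gradient force acts outward with centrifugal, so Coriolis balances both:
fV = (1/ρ)|∂P/∂n| + V²/R  →  V² − fR·V + fR·V_g = 0
With fR = 8.15×10⁻⁵ × 1134×10³ m = 92.5 m/s:
V = [fR − √((fR)² − 4 fR V_g)]/2 = [92.5 − √(92.5² − 4×92.5×20.3)]/2 = 30 m/s
Supergeostrophic (V > V_g = 20.3 m/s), as expected around a high.
Converting: 30 m/s × 1.944 = 58 knots

58 knots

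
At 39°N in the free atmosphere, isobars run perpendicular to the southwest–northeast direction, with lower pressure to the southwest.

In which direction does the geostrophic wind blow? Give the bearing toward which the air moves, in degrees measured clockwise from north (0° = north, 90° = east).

315°

The pressure-gradient force points toward the southwest (bearing 225°).
Geostrophic balance: in the Northern Hemisphere the Coriolis force deflects motion to the right, so the geostrophic wind blows 90° to the right of the pressure-gradient force (low pressure on the left).
Rotating 225° by 90° clockwise gives 315° — the wind blows toward the northwest.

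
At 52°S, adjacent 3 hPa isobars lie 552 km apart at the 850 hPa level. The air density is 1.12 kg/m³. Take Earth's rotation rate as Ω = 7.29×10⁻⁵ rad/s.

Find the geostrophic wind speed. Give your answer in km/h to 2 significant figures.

Coriolis parameter at 52°S:
f = 2Ω sin φ = 2 × 7.29×10⁻⁵ × sin 52° = 1.15×10⁻⁴ s⁻¹
Pressure gradient: |∂P/∂n| = 300 Pa / 552000 m = 5.43×10⁻⁴ Pa/m
Geostrophic balance (pressure-gradient force = Coriolis force):
V_g = (1/(fρ)) |∂P/∂n| = 5.43×10⁻⁴ / (1.15×10⁻⁴ × 1.12) = 4.22 m/s
Converting: 4.22 m/s × 3.6 = 15 km/h

15 km/h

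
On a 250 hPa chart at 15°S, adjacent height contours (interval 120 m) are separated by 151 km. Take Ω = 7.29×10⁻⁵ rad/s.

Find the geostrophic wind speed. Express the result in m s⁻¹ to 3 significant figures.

207 m s⁻¹

Coriolis parameter at 15°S:
f = 2Ω sin φ = 2 × 7.29×10⁻⁵ × sin 15° = 3.77×10⁻⁵ s⁻¹
Height gradient: |∂Z/∂n| = 120 m / 151000 m = 7.95×10⁻⁴
On a pressure surface, geostrophic balance gives V_g = (g/f)|∂Z/∂n|:
V_g = 9.81 × 7.95×10⁻⁴ / 3.77×10⁻⁵ = 207 m/s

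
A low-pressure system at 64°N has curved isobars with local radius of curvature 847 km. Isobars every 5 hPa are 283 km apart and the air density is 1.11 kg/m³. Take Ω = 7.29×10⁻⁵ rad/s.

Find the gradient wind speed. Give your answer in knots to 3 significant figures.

21.5 knots

Coriolis parameter at 64°N:
f = 2Ω sin φ = 2 × 7.29×10⁻⁵ × sin 64° = 1.31×10⁻⁴ s⁻¹
Pressure gradient: |∂P/∂n| = 500 Pa / 283000 m = 1.77×10⁻³ Pa/m
Geostrophic speed: V_g = |∂P/∂n|/(fρ) = 1.77×10⁻³/(1.31×10⁻⁴ × 1.11) = 12.1 m/s
Around a low, centrifugal force acts outward with Coriolis, so pressure-gradient force balances both:
(1/ρ)|∂P/∂n| = fV + V²/R  →  V² + fR·V − fR·V_g = 0
With fR = 1.31×10⁻⁴ × 847×10³ m = 111 m/s:
V = [−fR + √((fR)² + 4 fR V_g)]/2 = [−111 + √(111² + 4×111×12.1)]/2 = 11 m/s
Subgeostrophic (V < V_g = 12.1 m/s), as expected around a low.
Converting: 11 m/s × 1.944 = 21.5 knots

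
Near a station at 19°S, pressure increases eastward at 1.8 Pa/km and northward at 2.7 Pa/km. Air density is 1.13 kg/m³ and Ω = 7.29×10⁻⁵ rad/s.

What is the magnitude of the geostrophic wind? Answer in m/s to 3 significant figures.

Coriolis parameter at 19°S:
f = 2Ω sin φ = 2 × 7.29×10⁻⁵ × sin 19° = 4.75×10⁻⁵ s⁻¹
In the Southern Hemisphere f is negative: f = −4.75×10⁻⁵ s⁻¹.
Component geostrophic relations (x east, y north):
u_g = −(1/(fρ)) ∂P/∂y,  v_g = (1/(fρ)) ∂P/∂x
u_g = −(2.7×10⁻³)/(−4.75×10⁻⁵ × 1.13) = 50.3 m/s;  v_g = (1.8×10⁻³)/(−4.75×10⁻⁵ × 1.13) = −33.6 m/s
|V_g| = √(u_g² + v_g²) = 60.5 m/s

60.5 m/s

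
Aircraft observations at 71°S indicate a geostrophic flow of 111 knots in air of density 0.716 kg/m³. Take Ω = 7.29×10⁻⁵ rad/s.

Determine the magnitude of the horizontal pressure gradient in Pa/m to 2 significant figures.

Coriolis parameter at 71°S:
f = 2Ω sin φ = 2 × 7.29×10⁻⁵ × sin 71° = 1.38×10⁻⁴ s⁻¹
Wind speed in SI: 111 knots = 57.1 m/s
Geostrophic balance rearranged: |∂P/∂n| = f ρ V_g
|∂P/∂n| = 1.38×10⁻⁴ × 0.716 × 57.1 = 5.64×10⁻³ Pa/m

5.6×10⁻³ Pa/m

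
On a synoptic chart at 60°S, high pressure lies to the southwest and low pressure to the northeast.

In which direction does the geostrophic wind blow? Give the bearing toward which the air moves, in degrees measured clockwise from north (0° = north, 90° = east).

The pressure-gradient force points toward the northeast (bearing 045°).
Geostrophic balance: in the Southern Hemisphere the Coriolis force deflects motion to the left, so the geostrophic wind blows 90° to the left of the pressure-gradient force (low pressure on the right).
Rotating 045° by 90° counterclockwise gives 315° — the wind blows toward the northwest.

315°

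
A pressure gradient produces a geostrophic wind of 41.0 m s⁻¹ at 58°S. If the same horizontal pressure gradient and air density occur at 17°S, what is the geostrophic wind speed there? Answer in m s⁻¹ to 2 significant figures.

With the same pressure gradient and density, V_g ∝ 1/f ∝ 1/sin φ.
V₂ = V₁ · sin φ₁ / sin φ₂ = 41.0 × sin 58° / sin 17°
V₂ = 41.0 × 0.8480/0.2924 = 120 m s⁻¹

120 m s⁻¹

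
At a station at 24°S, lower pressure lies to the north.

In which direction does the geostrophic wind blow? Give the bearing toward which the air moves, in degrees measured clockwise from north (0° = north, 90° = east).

The pressure-gradient force points toward the north (bearing 000°).
Geostrophic balance: in the Southern Hemisphere the Coriolis force deflects motion to the left, so the geostrophic wind blows 90° to the left of the pressure-gradient force (low pressure on the right).
Rotating 000° by 90° counterclockwise gives 270° — the wind blows toward the west.

270°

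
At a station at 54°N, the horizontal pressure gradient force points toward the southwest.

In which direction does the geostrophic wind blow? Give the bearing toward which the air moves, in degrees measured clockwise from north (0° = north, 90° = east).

315°

The pressure-gradient force points toward the southwest (bearing 225°).
Geostrophic balance: in the Northern Hemisphere the Coriolis force deflects motion to the right, so the geostrophic wind blows 90° to the right of the pressure-gradient force (low pressure on the left).
Rotating 225° by 90° clockwise gives 315° — the wind blows toward the northwest.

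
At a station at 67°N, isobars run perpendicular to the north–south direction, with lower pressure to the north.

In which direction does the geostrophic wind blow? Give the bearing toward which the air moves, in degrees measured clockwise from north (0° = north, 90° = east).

090°

The pressure-gradient force points toward the north (bearing 000°).
Geostrophic balance: in the Northern Hemisphere the Coriolis force deflects motion to the right, so the geostrophic wind blows 90° to the right of the pressure-gradient force (low pressure on the left).
Rotating 000° by 90° clockwise gives 090° — the wind blows toward the east.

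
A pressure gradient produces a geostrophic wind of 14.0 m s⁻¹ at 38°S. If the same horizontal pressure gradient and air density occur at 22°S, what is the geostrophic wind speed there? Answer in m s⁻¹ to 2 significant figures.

23 m s⁻¹

With the same pressure gradient and density, V_g ∝ 1/f ∝ 1/sin φ.
V₂ = V₁ · sin φ₁ / sin φ₂ = 14.0 × sin 38° / sin 22°
V₂ = 14.0 × 0.6157/0.3746 = 23 m s⁻¹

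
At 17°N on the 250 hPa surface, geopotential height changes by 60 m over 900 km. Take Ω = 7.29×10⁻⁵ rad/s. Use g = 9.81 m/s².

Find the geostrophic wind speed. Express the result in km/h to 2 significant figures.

55 km/h

Coriolis parameter at 17°N:
f = 2Ω sin φ = 2 × 7.29×10⁻⁵ × sin 17° = 4.26×10⁻⁵ s⁻¹
Height gradient: |∂Z/∂n| = 60 m / 900000 m = 6.67×10⁻⁵
On a pressure surface, geostrophic balance gives V_g = (g/f)|∂Z/∂n|:
V_g = 9.81 × 6.67×10⁻⁵ / 4.26×10⁻⁵ = 15.3 m/s
Converting: 15.3 m/s × 3.6 = 55 km/h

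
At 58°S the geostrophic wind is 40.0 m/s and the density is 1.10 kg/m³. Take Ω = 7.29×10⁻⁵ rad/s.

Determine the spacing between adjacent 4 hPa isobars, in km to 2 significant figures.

74 km

Coriolis parameter at 58°S:
f = 2Ω sin φ = 2 × 7.29×10⁻⁵ × sin 58° = 1.24×10⁻⁴ s⁻¹
Geostrophic balance rearranged: |∂P/∂n| = f ρ V_g
|∂P/∂n| = 1.24×10⁻⁴ × 1.10 × 40.0 = 5.44×10⁻³ Pa/m
Isobar spacing: Δn = ΔP/|∂P/∂n| = 400 Pa / 5.44×10⁻³ Pa/m = 73524 m ≈ 74 km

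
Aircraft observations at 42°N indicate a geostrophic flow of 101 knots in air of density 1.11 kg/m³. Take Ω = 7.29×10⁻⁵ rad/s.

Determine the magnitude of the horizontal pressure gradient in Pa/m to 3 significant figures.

5.63×10⁻³ Pa/m

Coriolis parameter at 42°N:
f = 2Ω sin φ = 2 × 7.29×10⁻⁵ × sin 42° = 9.76×10⁻⁵ s⁻¹
Wind speed in SI: 101 knots = 52.0 m/s
Geostrophic balance rearranged: |∂P/∂n| = f ρ V_g
|∂P/∂n| = 9.76×10⁻⁵ × 1.11 × 52.0 = 5.63×10⁻³ Pa/m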